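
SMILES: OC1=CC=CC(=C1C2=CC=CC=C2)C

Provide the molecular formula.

Heavy atoms from the SMILES: 13 C, 1 O.
Implicit hydrogens by atom environment:
  8 × C (aromatic): 1 H each → 8
  4 × C (aromatic): no H
  1 × C: 3 H
  1 × O: 1 H
  Total hydrogens = 12.
Molecular formula: C13H12O

C13H12O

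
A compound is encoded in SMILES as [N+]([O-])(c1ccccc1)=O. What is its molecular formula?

C6H5NO2

Heavy atoms from the SMILES: 6 C, 1 N, 2 O.
Implicit hydrogens by atom environment:
  5 × C (aromatic): 1 H each → 5
  1 × C (aromatic): no H
  1 × N (charge +1): no H
  1 × O: no H
  1 × O (charge -1): no H
  Total hydrogens = 5.
Molecular formula: C6H5NO2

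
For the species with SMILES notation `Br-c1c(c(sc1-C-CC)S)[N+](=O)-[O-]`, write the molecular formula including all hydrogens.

Heavy atoms from the SMILES: 1 Br, 7 C, 1 N, 2 O, 2 S.
Implicit hydrogens by atom environment:
  4 × C (aromatic): no H
  2 × C: 2 H each → 4
  1 × Br: no H
  1 × C: 3 H
  1 × N (charge +1): no H
  1 × O: no H
  1 × O (charge -1): no H
  1 × S: 1 H
  1 × S (aromatic): no H
  Total hydrogens = 8.
Molecular formula: C7H8BrNO2S2

C7H8BrNO2S2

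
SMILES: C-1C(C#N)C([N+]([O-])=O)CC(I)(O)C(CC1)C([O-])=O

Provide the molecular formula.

Heavy atoms from the SMILES: 10 C, 1 I, 2 N, 5 O.
Implicit hydrogens by atom environment:
  4 × C: 2 H each → 8
  3 × C: 1 H each → 3
  3 × C: no H
  2 × O: no H
  2 × O (charge -1): no H
  1 × I: no H
  1 × N (charge +1): no H
  1 × N: no H
  1 × O: 1 H
  Total hydrogens = 12.
Net charge -1.
Molecular formula: C10H12IN2O5-

C10H12IN2O5-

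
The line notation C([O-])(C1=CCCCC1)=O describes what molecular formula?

C7H9O2-

Heavy atoms from the SMILES: 7 C, 2 O.
Implicit hydrogens by atom environment:
  4 × C: 2 H each → 8
  2 × C: no H
  1 × C: 1 H
  1 × O: no H
  1 × O (charge -1): no H
  Total hydrogens = 9.
Net charge -1.
Molecular formula: C7H9O2-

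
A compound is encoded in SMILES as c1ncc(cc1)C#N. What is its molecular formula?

C6H4N2

Heavy atoms from the SMILES: 6 C, 2 N.
Implicit hydrogens by atom environment:
  4 × C (aromatic): 1 H each → 4
  1 × C (aromatic): no H
  1 × C: no H
  1 × N (aromatic): no H
  1 × N: no H
  Total hydrogens = 4.
Molecular formula: C6H4N2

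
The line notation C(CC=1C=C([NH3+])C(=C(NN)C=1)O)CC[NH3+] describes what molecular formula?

Heavy atoms from the SMILES: 10 C, 4 N, 1 O.
Implicit hydrogens by atom environment:
  4 × C: 2 H each → 8
  4 × C (aromatic): no H
  2 × C (aromatic): 1 H each → 2
  2 × N (charge +1): 3 H each → 6
  1 × N: 2 H
  1 × N: 1 H
  1 × O: 1 H
  Total hydrogens = 20.
Net charge +2.
Molecular formula: [C10H20N4O]2+

[C10H20N4O]2+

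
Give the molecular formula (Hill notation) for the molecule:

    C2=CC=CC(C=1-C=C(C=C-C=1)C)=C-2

C13H12

Heavy atoms from the SMILES: 13 C.
Implicit hydrogens by atom environment:
  9 × C (aromatic): 1 H each → 9
  3 × C (aromatic): no H
  1 × C: 3 H
  Total hydrogens = 12.
Molecular formula: C13H12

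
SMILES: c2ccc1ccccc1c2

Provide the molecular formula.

Heavy atoms from the SMILES: 10 C.
Implicit hydrogens by atom environment:
  8 × C (aromatic): 1 H each → 8
  2 × C (aromatic): no H
  Total hydrogens = 8.
Molecular formula: C10H8

C10H8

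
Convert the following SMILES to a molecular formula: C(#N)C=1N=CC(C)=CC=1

Heavy atoms from the SMILES: 7 C, 2 N.
Implicit hydrogens by atom environment:
  3 × C (aromatic): 1 H each → 3
  2 × C (aromatic): no H
  1 × C: 3 H
  1 × C: no H
  1 × N (aromatic): no H
  1 × N: no H
  Total hydrogens = 6.
Molecular formula: C7H6N2

C7H6N2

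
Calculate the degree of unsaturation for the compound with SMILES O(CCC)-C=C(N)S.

1

Molecular formula from the SMILES: C5H11NOS.
DoU = (2C + 2 + N − H − X)/2 = (2·5 + 2 + 1 − 11 − 0)/2 = 2/2 = 1.
(Structurally: 0 ring(s) + 1 π bond(s) = 1.)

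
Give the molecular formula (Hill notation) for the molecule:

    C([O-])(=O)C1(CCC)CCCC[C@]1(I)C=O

Heavy atoms from the SMILES: 11 C, 1 I, 3 O.
Implicit hydrogens by atom environment:
  6 × C: 2 H each → 12
  3 × C: no H
  2 × O: no H
  1 × C: 3 H
  1 × C: 1 H
  1 × I: no H
  1 × O (charge -1): no H
  Total hydrogens = 16.
Net charge -1.
Molecular formula: C11H16IO3-

C11H16IO3-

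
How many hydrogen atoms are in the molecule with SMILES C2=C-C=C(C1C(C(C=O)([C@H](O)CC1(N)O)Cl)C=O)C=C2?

Hydrogens are implicit in SMILES; fill each atom to its normal valence:
  5 × C: 1 H each → 5
  5 × C (aromatic): 1 H each → 5
  2 × C: no H
  2 × O: 1 H each → 2
  2 × O: no H
  1 × C: 2 H
  1 × C (aromatic): no H
  1 × Cl: no H
  1 × N: 2 H
  Total hydrogens = 16.

16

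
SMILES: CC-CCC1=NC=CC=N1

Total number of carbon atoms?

The symbol for carbon appears 8 times in the SMILES.

8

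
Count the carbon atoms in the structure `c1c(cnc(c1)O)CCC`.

8

The symbol for carbon appears 8 times in the SMILES. Lowercase c denotes aromatic carbon and counts toward C.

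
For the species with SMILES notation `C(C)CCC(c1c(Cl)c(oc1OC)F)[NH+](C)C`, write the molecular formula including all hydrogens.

C12H20ClFNO2+

Heavy atoms from the SMILES: 12 C, 1 Cl, 1 F, 1 N, 2 O.
Implicit hydrogens by atom environment:
  4 × C: 3 H each → 12
  4 × C (aromatic): no H
  3 × C: 2 H each → 6
  1 × C: 1 H
  1 × Cl: no H
  1 × F: no H
  1 × N (charge +1): 1 H
  1 × O (aromatic): no H
  1 × O: no H
  Total hydrogens = 20.
Net charge +1.
Molecular formula: C12H20ClFNO2+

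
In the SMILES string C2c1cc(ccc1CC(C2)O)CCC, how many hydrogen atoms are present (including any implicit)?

Hydrogens are implicit in SMILES; fill each atom to its normal valence:
  5 × C: 2 H each → 10
  3 × C (aromatic): 1 H each → 3
  3 × C (aromatic): no H
  1 × C: 3 H
  1 × C: 1 H
  1 × O: 1 H
  Total hydrogens = 18.

18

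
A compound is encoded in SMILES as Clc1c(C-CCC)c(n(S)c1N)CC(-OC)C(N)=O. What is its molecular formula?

Heavy atoms from the SMILES: 12 C, 1 Cl, 3 N, 2 O, 1 S.
Implicit hydrogens by atom environment:
  4 × C: 2 H each → 8
  4 × C (aromatic): no H
  2 × C: 3 H each → 6
  2 × N: 2 H each → 4
  2 × O: no H
  1 × C: 1 H
  1 × C: no H
  1 × Cl: no H
  1 × N (aromatic): no H
  1 × S: 1 H
  Total hydrogens = 20.
Molecular formula: C12H20ClN3O2S

C12H20ClN3O2S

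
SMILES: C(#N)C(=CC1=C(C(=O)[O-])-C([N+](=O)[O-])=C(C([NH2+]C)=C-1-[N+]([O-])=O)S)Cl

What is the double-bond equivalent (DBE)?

Molecular formula from the SMILES: C11H7ClN4O6S.
DoU = (2C + 2 + N − H − X)/2 = (2·11 + 2 + 4 − 7 − 1)/2 = 20/2 = 10.
(Structurally: 1 ring(s) + 9 π bond(s) = 10.)

10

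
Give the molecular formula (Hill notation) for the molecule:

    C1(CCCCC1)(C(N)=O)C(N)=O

Heavy atoms from the SMILES: 8 C, 2 N, 2 O.
Implicit hydrogens by atom environment:
  5 × C: 2 H each → 10
  3 × C: no H
  2 × N: 2 H each → 4
  2 × O: no H
  Total hydrogens = 14.
Molecular formula: C8H14N2O2

C8H14N2O2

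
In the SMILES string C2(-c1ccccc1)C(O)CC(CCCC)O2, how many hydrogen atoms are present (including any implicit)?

20

Hydrogens are implicit in SMILES; fill each atom to its normal valence:
  5 × C (aromatic): 1 H each → 5
  4 × C: 2 H each → 8
  3 × C: 1 H each → 3
  1 × C: 3 H
  1 × C (aromatic): no H
  1 × O: 1 H
  1 × O: no H
  Total hydrogens = 20.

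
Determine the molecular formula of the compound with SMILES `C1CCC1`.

C4H8

Heavy atoms from the SMILES: 4 C.
Implicit hydrogens by atom environment:
  4 × C: 2 H each → 8
  Total hydrogens = 8.
Molecular formula: C4H8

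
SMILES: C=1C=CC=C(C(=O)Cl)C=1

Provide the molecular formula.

Heavy atoms from the SMILES: 7 C, 1 Cl, 1 O.
Implicit hydrogens by atom environment:
  5 × C (aromatic): 1 H each → 5
  1 × C (aromatic): no H
  1 × C: no H
  1 × Cl: no H
  1 × O: no H
  Total hydrogens = 5.
Molecular formula: C7H5ClO

C7H5ClO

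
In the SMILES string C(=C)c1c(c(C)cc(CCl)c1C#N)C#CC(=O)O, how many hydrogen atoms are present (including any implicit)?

10

Hydrogens are implicit in SMILES; fill each atom to its normal valence:
  5 × C (aromatic): no H
  4 × C: no H
  2 × C: 2 H each → 4
  1 × C: 3 H
  1 × C (aromatic): 1 H
  1 × C: 1 H
  1 × Cl: no H
  1 × N: no H
  1 × O: 1 H
  1 × O: no H
  Total hydrogens = 10.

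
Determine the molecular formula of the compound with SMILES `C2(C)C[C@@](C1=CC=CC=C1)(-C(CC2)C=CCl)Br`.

Heavy atoms from the SMILES: 1 Br, 15 C, 1 Cl.
Implicit hydrogens by atom environment:
  5 × C (aromatic): 1 H each → 5
  4 × C: 1 H each → 4
  3 × C: 2 H each → 6
  1 × Br: no H
  1 × C: 3 H
  1 × C: no H
  1 × C (aromatic): no H
  1 × Cl: no H
  Total hydrogens = 18.
Molecular formula: C15H18BrCl

C15H18BrCl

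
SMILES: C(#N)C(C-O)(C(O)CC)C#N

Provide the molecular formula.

C7H10N2O2

Heavy atoms from the SMILES: 7 C, 2 N, 2 O.
Implicit hydrogens by atom environment:
  3 × C: no H
  2 × C: 2 H each → 4
  2 × N: no H
  2 × O: 1 H each → 2
  1 × C: 3 H
  1 × C: 1 H
  Total hydrogens = 10.
Molecular formula: C7H10N2O2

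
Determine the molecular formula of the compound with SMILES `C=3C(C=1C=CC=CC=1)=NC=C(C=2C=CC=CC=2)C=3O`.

Heavy atoms from the SMILES: 17 C, 1 N, 1 O.
Implicit hydrogens by atom environment:
  12 × C (aromatic): 1 H each → 12
  5 × C (aromatic): no H
  1 × N (aromatic): no H
  1 × O: 1 H
  Total hydrogens = 13.
Molecular formula: C17H13NO

C17H13NO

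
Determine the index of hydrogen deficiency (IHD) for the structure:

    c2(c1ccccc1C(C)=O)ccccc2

Molecular formula from the SMILES: C14H12O.
DoU = (2C + 2 + N − H − X)/2 = (2·14 + 2 + 0 − 12 − 0)/2 = 18/2 = 9.
(Structurally: 2 ring(s) + 7 π bond(s) = 9.)

9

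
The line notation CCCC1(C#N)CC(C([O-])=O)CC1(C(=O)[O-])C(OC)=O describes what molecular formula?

Heavy atoms from the SMILES: 13 C, 1 N, 6 O.
Implicit hydrogens by atom environment:
  6 × C: no H
  4 × C: 2 H each → 8
  4 × O: no H
  2 × C: 3 H each → 6
  2 × O (charge -1): no H
  1 × C: 1 H
  1 × N: no H
  Total hydrogens = 15.
Net charge -2.
Molecular formula: [C13H15NO6]2-

[C13H15NO6]2-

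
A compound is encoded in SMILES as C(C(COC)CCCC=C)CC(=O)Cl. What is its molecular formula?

Heavy atoms from the SMILES: 11 C, 1 Cl, 2 O.
Implicit hydrogens by atom environment:
  7 × C: 2 H each → 14
  2 × C: 1 H each → 2
  2 × O: no H
  1 × C: 3 H
  1 × C: no H
  1 × Cl: no H
  Total hydrogens = 19.
Molecular formula: C11H19ClO2

C11H19ClO2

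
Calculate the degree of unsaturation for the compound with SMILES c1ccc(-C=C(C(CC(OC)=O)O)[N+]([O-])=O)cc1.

Molecular formula from the SMILES: C12H13NO5.
DoU = (2C + 2 + N − H − X)/2 = (2·12 + 2 + 1 − 13 − 0)/2 = 14/2 = 7.
(Structurally: 1 ring(s) + 6 π bond(s) = 7.)

7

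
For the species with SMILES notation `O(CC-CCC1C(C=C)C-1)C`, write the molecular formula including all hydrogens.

C10H18O

Heavy atoms from the SMILES: 10 C, 1 O.
Implicit hydrogens by atom environment:
  6 × C: 2 H each → 12
  3 × C: 1 H each → 3
  1 × C: 3 H
  1 × O: no H
  Total hydrogens = 18.
Molecular formula: C10H18O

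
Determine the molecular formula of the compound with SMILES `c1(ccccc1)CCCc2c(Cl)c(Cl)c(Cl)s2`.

C13H11Cl3S

Heavy atoms from the SMILES: 13 C, 3 Cl, 1 S.
Implicit hydrogens by atom environment:
  5 × C (aromatic): 1 H each → 5
  5 × C (aromatic): no H
  3 × C: 2 H each → 6
  3 × Cl: no H
  1 × S (aromatic): no H
  Total hydrogens = 11.
Molecular formula: C13H11Cl3S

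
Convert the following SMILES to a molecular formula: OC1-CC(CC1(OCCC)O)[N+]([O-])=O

Heavy atoms from the SMILES: 8 C, 1 N, 5 O.
Implicit hydrogens by atom environment:
  4 × C: 2 H each → 8
  2 × C: 1 H each → 2
  2 × O: 1 H each → 2
  2 × O: no H
  1 × C: 3 H
  1 × C: no H
  1 × N (charge +1): no H
  1 × O (charge -1): no H
  Total hydrogens = 15.
Molecular formula: C8H15NO5

C8H15NO5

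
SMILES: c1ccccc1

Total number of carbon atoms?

6

The symbol for carbon appears 6 times in the SMILES. Lowercase c denotes aromatic carbon and counts toward C.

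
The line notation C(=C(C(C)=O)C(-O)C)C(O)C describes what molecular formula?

C8H14O3

Heavy atoms from the SMILES: 8 C, 3 O.
Implicit hydrogens by atom environment:
  3 × C: 3 H each → 9
  3 × C: 1 H each → 3
  2 × C: no H
  2 × O: 1 H each → 2
  1 × O: no H
  Total hydrogens = 14.
Molecular formula: C8H14O3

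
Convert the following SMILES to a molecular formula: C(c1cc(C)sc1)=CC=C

C9H10S

Heavy atoms from the SMILES: 9 C, 1 S.
Implicit hydrogens by atom environment:
  3 × C: 1 H each → 3
  2 × C (aromatic): 1 H each → 2
  2 × C (aromatic): no H
  1 × C: 3 H
  1 × C: 2 H
  1 × S (aromatic): no H
  Total hydrogens = 10.
Molecular formula: C9H10S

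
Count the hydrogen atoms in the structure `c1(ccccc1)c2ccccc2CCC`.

Hydrogens are implicit in SMILES; fill each atom to its normal valence:
  9 × C (aromatic): 1 H each → 9
  3 × C (aromatic): no H
  2 × C: 2 H each → 4
  1 × C: 3 H
  Total hydrogens = 16.

16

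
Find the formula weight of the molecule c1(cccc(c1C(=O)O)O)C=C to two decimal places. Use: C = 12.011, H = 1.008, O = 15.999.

164.16

Molecular formula: C9H8O3.
M = 9×12.011 + 8×1.008 + 3×15.999 = 164.16 g/mol.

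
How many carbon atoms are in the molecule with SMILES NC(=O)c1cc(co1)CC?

The symbol for carbon appears 7 times in the SMILES. Lowercase c denotes aromatic carbon and counts toward C.

7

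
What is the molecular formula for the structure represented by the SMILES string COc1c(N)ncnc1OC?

C6H9N3O2

Heavy atoms from the SMILES: 6 C, 3 N, 2 O.
Implicit hydrogens by atom environment:
  3 × C (aromatic): no H
  2 × C: 3 H each → 6
  2 × N (aromatic): no H
  2 × O: no H
  1 × C (aromatic): 1 H
  1 × N: 2 H
  Total hydrogens = 9.
Molecular formula: C6H9N3O2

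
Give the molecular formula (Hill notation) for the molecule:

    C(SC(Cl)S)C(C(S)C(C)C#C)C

Heavy atoms from the SMILES: 9 C, 1 Cl, 3 S.
Implicit hydrogens by atom environment:
  5 × C: 1 H each → 5
  2 × C: 3 H each → 6
  2 × S: 1 H each → 2
  1 × C: 2 H
  1 × C: no H
  1 × Cl: no H
  1 × S: no H
  Total hydrogens = 15.
Molecular formula: C9H15ClS3

C9H15ClS3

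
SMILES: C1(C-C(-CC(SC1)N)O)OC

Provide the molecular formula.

C7H15NO2S

Heavy atoms from the SMILES: 7 C, 1 N, 2 O, 1 S.
Implicit hydrogens by atom environment:
  3 × C: 2 H each → 6
  3 × C: 1 H each → 3
  1 × C: 3 H
  1 × N: 2 H
  1 × O: 1 H
  1 × O: no H
  1 × S: no H
  Total hydrogens = 15.
Molecular formula: C7H15NO2S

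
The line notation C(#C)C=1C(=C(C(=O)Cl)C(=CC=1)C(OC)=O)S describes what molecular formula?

Heavy atoms from the SMILES: 11 C, 1 Cl, 3 O, 1 S.
Implicit hydrogens by atom environment:
  4 × C (aromatic): no H
  3 × C: no H
  3 × O: no H
  2 × C (aromatic): 1 H each → 2
  1 × C: 3 H
  1 × C: 1 H
  1 × Cl: no H
  1 × S: 1 H
  Total hydrogens = 7.
Molecular formula: C11H7ClO3S

C11H7ClO3S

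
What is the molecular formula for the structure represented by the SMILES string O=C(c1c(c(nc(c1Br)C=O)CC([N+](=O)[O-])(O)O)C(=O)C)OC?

C12H11BrN2O8

Heavy atoms from the SMILES: 1 Br, 12 C, 2 N, 8 O.
Implicit hydrogens by atom environment:
  5 × C (aromatic): no H
  5 × O: no H
  3 × C: no H
  2 × C: 3 H each → 6
  2 × O: 1 H each → 2
  1 × Br: no H
  1 × C: 2 H
  1 × C: 1 H
  1 × N (aromatic): no H
  1 × N (charge +1): no H
  1 × O (charge -1): no H
  Total hydrogens = 11.
Molecular formula: C12H11BrN2O8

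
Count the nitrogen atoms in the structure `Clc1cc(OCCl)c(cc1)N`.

The symbol for nitrogen appears 1 time in the SMILES.

1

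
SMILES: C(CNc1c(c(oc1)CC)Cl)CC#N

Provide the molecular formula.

C10H13ClN2O

Heavy atoms from the SMILES: 10 C, 1 Cl, 2 N, 1 O.
Implicit hydrogens by atom environment:
  4 × C: 2 H each → 8
  3 × C (aromatic): no H
  1 × C: 3 H
  1 × C (aromatic): 1 H
  1 × C: no H
  1 × Cl: no H
  1 × N: 1 H
  1 × N: no H
  1 × O (aromatic): no H
  Total hydrogens = 13.
Molecular formula: C10H13ClN2O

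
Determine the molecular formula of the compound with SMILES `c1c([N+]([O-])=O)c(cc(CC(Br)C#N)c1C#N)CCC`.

Heavy atoms from the SMILES: 1 Br, 13 C, 3 N, 2 O.
Implicit hydrogens by atom environment:
  4 × C (aromatic): no H
  3 × C: 2 H each → 6
  2 × C (aromatic): 1 H each → 2
  2 × C: no H
  2 × N: no H
  1 × Br: no H
  1 × C: 3 H
  1 × C: 1 H
  1 × N (charge +1): no H
  1 × O: no H
  1 × O (charge -1): no H
  Total hydrogens = 12.
Molecular formula: C13H12BrN3O2

C13H12BrN3O2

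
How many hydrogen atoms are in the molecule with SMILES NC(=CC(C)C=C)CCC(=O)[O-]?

14

Hydrogens are implicit in SMILES; fill each atom to its normal valence:
  3 × C: 2 H each → 6
  3 × C: 1 H each → 3
  2 × C: no H
  1 × C: 3 H
  1 × N: 2 H
  1 × O: no H
  1 × O (charge -1): no H
  Total hydrogens = 14.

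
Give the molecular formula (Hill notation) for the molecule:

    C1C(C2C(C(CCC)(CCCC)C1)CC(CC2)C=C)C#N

C20H33N

Heavy atoms from the SMILES: 20 C, 1 N.
Implicit hydrogens by atom environment:
  11 × C: 2 H each → 22
  5 × C: 1 H each → 5
  2 × C: 3 H each → 6
  2 × C: no H
  1 × N: no H
  Total hydrogens = 33.
Molecular formula: C20H33N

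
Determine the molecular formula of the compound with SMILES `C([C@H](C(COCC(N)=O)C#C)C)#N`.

Heavy atoms from the SMILES: 9 C, 2 N, 2 O.
Implicit hydrogens by atom environment:
  3 × C: 1 H each → 3
  3 × C: no H
  2 × C: 2 H each → 4
  2 × O: no H
  1 × C: 3 H
  1 × N: 2 H
  1 × N: no H
  Total hydrogens = 12.
Molecular formula: C9H12N2O2

C9H12N2O2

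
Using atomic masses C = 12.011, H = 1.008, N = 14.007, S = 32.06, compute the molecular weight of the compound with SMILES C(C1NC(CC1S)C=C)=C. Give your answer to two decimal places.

155.26

Molecular formula: C8H13NS.
M = 8×12.011 + 13×1.008 + 1×14.007 + 1×32.06 = 155.26 g/mol.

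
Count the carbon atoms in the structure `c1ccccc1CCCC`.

10

The symbol for carbon appears 10 times in the SMILES. Lowercase c denotes aromatic carbon and counts toward C.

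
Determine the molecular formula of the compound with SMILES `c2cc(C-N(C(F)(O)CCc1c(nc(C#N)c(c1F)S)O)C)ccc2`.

Heavy atoms from the SMILES: 17 C, 2 F, 3 N, 2 O, 1 S.
Implicit hydrogens by atom environment:
  6 × C (aromatic): no H
  5 × C (aromatic): 1 H each → 5
  3 × C: 2 H each → 6
  2 × C: no H
  2 × F: no H
  2 × N: no H
  2 × O: 1 H each → 2
  1 × C: 3 H
  1 × N (aromatic): no H
  1 × S: 1 H
  Total hydrogens = 17.
Molecular formula: C17H17F2N3O2S

C17H17F2N3O2S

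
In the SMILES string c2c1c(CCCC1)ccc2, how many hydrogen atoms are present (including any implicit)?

Hydrogens are implicit in SMILES; fill each atom to its normal valence:
  4 × C: 2 H each → 8
  4 × C (aromatic): 1 H each → 4
  2 × C (aromatic): no H
  Total hydrogens = 12.

12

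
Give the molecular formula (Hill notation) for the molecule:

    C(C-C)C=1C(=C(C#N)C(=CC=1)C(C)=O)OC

C13H15NO2

Heavy atoms from the SMILES: 13 C, 1 N, 2 O.
Implicit hydrogens by atom environment:
  4 × C (aromatic): no H
  3 × C: 3 H each → 9
  2 × C: 2 H each → 4
  2 × C (aromatic): 1 H each → 2
  2 × C: no H
  2 × O: no H
  1 × N: no H
  Total hydrogens = 15.
Molecular formula: C13H15NO2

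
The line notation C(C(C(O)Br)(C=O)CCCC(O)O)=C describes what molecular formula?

C9H15BrO4

Heavy atoms from the SMILES: 1 Br, 9 C, 4 O.
Implicit hydrogens by atom environment:
  4 × C: 2 H each → 8
  4 × C: 1 H each → 4
  3 × O: 1 H each → 3
  1 × Br: no H
  1 × C: no H
  1 × O: no H
  Total hydrogens = 15.
Molecular formula: C9H15BrO4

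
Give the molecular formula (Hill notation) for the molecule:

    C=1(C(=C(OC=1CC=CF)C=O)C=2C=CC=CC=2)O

C14H11FO3

Heavy atoms from the SMILES: 14 C, 1 F, 3 O.
Implicit hydrogens by atom environment:
  5 × C (aromatic): 1 H each → 5
  5 × C (aromatic): no H
  3 × C: 1 H each → 3
  1 × C: 2 H
  1 × F: no H
  1 × O: 1 H
  1 × O (aromatic): no H
  1 × O: no H
  Total hydrogens = 11.
Molecular formula: C14H11FO3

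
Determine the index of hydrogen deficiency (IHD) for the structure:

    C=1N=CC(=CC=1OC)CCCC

Molecular formula from the SMILES: C10H15NO.
DoU = (2C + 2 + N − H − X)/2 = (2·10 + 2 + 1 − 15 − 0)/2 = 8/2 = 4.
(Structurally: 1 ring(s) + 3 π bond(s) = 4.)

4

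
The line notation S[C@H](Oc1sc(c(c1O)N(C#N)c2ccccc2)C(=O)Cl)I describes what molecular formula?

C13H8ClIN2O3S2

Heavy atoms from the SMILES: 13 C, 1 Cl, 1 I, 2 N, 3 O, 2 S.
Implicit hydrogens by atom environment:
  5 × C (aromatic): 1 H each → 5
  5 × C (aromatic): no H
  2 × C: no H
  2 × N: no H
  2 × O: no H
  1 × C: 1 H
  1 × Cl: no H
  1 × I: no H
  1 × O: 1 H
  1 × S: 1 H
  1 × S (aromatic): no H
  Total hydrogens = 8.
Molecular formula: C13H8ClIN2O3S2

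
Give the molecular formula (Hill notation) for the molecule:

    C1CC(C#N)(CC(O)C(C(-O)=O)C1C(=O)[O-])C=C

C12H14NO5-

Heavy atoms from the SMILES: 12 C, 1 N, 5 O.
Implicit hydrogens by atom environment:
  4 × C: 2 H each → 8
  4 × C: 1 H each → 4
  4 × C: no H
  2 × O: 1 H each → 2
  2 × O: no H
  1 × N: no H
  1 × O (charge -1): no H
  Total hydrogens = 14.
Net charge -1.
Molecular formula: C12H14NO5-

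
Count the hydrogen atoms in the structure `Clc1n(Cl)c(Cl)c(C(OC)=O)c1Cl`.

3

Hydrogens are implicit in SMILES; fill each atom to its normal valence:
  4 × C (aromatic): no H
  4 × Cl: no H
  2 × O: no H
  1 × C: 3 H
  1 × C: no H
  1 × N (aromatic): no H
  Total hydrogens = 3.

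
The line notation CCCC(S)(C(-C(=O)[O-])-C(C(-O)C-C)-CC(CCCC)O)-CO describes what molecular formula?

Heavy atoms from the SMILES: 17 C, 5 O, 1 S.
Implicit hydrogens by atom environment:
  8 × C: 2 H each → 16
  4 × C: 1 H each → 4
  3 × C: 3 H each → 9
  3 × O: 1 H each → 3
  2 × C: no H
  1 × O: no H
  1 × O (charge -1): no H
  1 × S: 1 H
  Total hydrogens = 33.
Net charge -1.
Molecular formula: C17H33O5S-

C17H33O5S-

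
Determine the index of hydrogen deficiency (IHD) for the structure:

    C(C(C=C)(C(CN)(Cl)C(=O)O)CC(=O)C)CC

Molecular formula from the SMILES: C12H20ClNO3.
DoU = (2C + 2 + N − H − X)/2 = (2·12 + 2 + 1 − 20 − 1)/2 = 6/2 = 3.
(Structurally: 0 ring(s) + 3 π bond(s) = 3.)

3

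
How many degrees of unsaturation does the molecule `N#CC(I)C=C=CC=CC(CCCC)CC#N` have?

7

Molecular formula from the SMILES: C14H17IN2.
DoU = (2C + 2 + N − H − X)/2 = (2·14 + 2 + 2 − 17 − 1)/2 = 14/2 = 7.
(Structurally: 0 ring(s) + 7 π bond(s) = 7.)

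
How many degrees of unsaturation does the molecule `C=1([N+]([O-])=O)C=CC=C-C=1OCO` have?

5

Molecular formula from the SMILES: C7H7NO4.
DoU = (2C + 2 + N − H − X)/2 = (2·7 + 2 + 1 − 7 − 0)/2 = 10/2 = 5.
(Structurally: 1 ring(s) + 4 π bond(s) = 5.)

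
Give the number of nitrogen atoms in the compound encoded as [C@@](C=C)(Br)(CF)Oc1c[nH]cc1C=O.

The symbol for nitrogen appears 1 time in the SMILES.

1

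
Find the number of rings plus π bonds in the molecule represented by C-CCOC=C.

1

Molecular formula from the SMILES: C5H10O.
DoU = (2C + 2 + N − H − X)/2 = (2·5 + 2 + 0 − 10 − 0)/2 = 2/2 = 1.
(Structurally: 0 ring(s) + 1 π bond(s) = 1.)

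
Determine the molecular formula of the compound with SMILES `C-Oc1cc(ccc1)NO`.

Heavy atoms from the SMILES: 7 C, 1 N, 2 O.
Implicit hydrogens by atom environment:
  4 × C (aromatic): 1 H each → 4
  2 × C (aromatic): no H
  1 × C: 3 H
  1 × N: 1 H
  1 × O: 1 H
  1 × O: no H
  Total hydrogens = 9.
Molecular formula: C7H9NO2

C7H9NO2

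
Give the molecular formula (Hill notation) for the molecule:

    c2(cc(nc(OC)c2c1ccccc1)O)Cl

Heavy atoms from the SMILES: 12 C, 1 Cl, 1 N, 2 O.
Implicit hydrogens by atom environment:
  6 × C (aromatic): 1 H each → 6
  5 × C (aromatic): no H
  1 × C: 3 H
  1 × Cl: no H
  1 × N (aromatic): no H
  1 × O: 1 H
  1 × O: no H
  Total hydrogens = 10.
Molecular formula: C12H10ClNO2

C12H10ClNO2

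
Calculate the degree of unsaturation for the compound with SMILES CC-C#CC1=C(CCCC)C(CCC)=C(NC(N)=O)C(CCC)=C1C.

7

Molecular formula from the SMILES: C22H34N2O.
DoU = (2C + 2 + N − H − X)/2 = (2·22 + 2 + 2 − 34 − 0)/2 = 14/2 = 7.
(Structurally: 1 ring(s) + 6 π bond(s) = 7.)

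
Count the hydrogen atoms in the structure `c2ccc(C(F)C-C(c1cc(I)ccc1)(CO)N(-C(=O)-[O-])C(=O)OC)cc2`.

18

Hydrogens are implicit in SMILES; fill each atom to its normal valence:
  9 × C (aromatic): 1 H each → 9
  3 × C: no H
  3 × C (aromatic): no H
  3 × O: no H
  2 × C: 2 H each → 4
  1 × C: 3 H
  1 × C: 1 H
  1 × F: no H
  1 × I: no H
  1 × N: no H
  1 × O: 1 H
  1 × O (charge -1): no H
  Total hydrogens = 18.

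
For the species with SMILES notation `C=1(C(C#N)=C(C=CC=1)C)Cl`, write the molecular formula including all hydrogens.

Heavy atoms from the SMILES: 8 C, 1 Cl, 1 N.
Implicit hydrogens by atom environment:
  3 × C (aromatic): 1 H each → 3
  3 × C (aromatic): no H
  1 × C: 3 H
  1 × C: no H
  1 × Cl: no H
  1 × N: no H
  Total hydrogens = 6.
Molecular formula: C8H6ClN

C8H6ClN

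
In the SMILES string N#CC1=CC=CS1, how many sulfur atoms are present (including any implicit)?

1

The symbol for sulfur appears 1 time in the SMILES.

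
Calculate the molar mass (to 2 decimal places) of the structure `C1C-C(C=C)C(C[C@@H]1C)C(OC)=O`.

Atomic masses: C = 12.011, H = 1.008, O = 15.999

182.26

Molecular formula: C11H18O2.
M = 11×12.011 + 18×1.008 + 2×15.999 = 182.26 g/mol.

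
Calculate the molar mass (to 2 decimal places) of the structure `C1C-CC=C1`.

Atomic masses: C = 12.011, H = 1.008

68.12

Molecular formula: C5H8.
M = 5×12.011 + 8×1.008 = 68.12 g/mol.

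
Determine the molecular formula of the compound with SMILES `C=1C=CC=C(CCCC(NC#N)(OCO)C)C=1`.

C13H18N2O2

Heavy atoms from the SMILES: 13 C, 2 N, 2 O.
Implicit hydrogens by atom environment:
  5 × C (aromatic): 1 H each → 5
  4 × C: 2 H each → 8
  2 × C: no H
  1 × C: 3 H
  1 × C (aromatic): no H
  1 × N: 1 H
  1 × N: no H
  1 × O: 1 H
  1 × O: no H
  Total hydrogens = 18.
Molecular formula: C13H18N2O2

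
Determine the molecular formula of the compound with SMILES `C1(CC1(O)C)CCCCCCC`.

Heavy atoms from the SMILES: 11 C, 1 O.
Implicit hydrogens by atom environment:
  7 × C: 2 H each → 14
  2 × C: 3 H each → 6
  1 × C: 1 H
  1 × C: no H
  1 × O: 1 H
  Total hydrogens = 22.
Molecular formula: C11H22O

C11H22O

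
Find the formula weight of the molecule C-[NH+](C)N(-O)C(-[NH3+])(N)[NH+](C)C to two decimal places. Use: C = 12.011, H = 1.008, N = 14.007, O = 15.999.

166.25

Molecular formula: [C5H20N5O]3+.
M = 5×12.011 + 20×1.008 + 5×14.007 + 1×15.999 = 166.25 g/mol.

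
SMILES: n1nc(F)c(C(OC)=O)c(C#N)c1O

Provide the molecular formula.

C7H4FN3O3

Heavy atoms from the SMILES: 7 C, 1 F, 3 N, 3 O.
Implicit hydrogens by atom environment:
  4 × C (aromatic): no H
  2 × C: no H
  2 × N (aromatic): no H
  2 × O: no H
  1 × C: 3 H
  1 × F: no H
  1 × N: no H
  1 × O: 1 H
  Total hydrogens = 4.
Molecular formula: C7H4FN3O3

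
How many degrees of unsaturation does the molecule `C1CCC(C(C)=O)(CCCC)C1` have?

Molecular formula from the SMILES: C11H20O.
DoU = (2C + 2 + N − H − X)/2 = (2·11 + 2 + 0 − 20 − 0)/2 = 4/2 = 2.
(Structurally: 1 ring(s) + 1 π bond(s) = 2.)

2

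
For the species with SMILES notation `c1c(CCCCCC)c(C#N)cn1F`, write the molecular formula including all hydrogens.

C11H15FN2

Heavy atoms from the SMILES: 11 C, 1 F, 2 N.
Implicit hydrogens by atom environment:
  5 × C: 2 H each → 10
  2 × C (aromatic): 1 H each → 2
  2 × C (aromatic): no H
  1 × C: 3 H
  1 × C: no H
  1 × F: no H
  1 × N (aromatic): no H
  1 × N: no H
  Total hydrogens = 15.
Molecular formula: C11H15FN2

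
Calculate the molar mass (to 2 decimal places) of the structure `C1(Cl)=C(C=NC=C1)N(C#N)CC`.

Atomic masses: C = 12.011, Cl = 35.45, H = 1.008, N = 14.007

Molecular formula: C8H8ClN3.
M = 8×12.011 + 1×35.45 + 8×1.008 + 3×14.007 = 181.62 g/mol.

181.62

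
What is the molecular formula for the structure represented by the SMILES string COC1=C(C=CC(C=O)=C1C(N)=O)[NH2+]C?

C10H13N2O3+

Heavy atoms from the SMILES: 10 C, 2 N, 3 O.
Implicit hydrogens by atom environment:
  4 × C (aromatic): no H
  3 × O: no H
  2 × C: 3 H each → 6
  2 × C (aromatic): 1 H each → 2
  1 × C: 1 H
  1 × C: no H
  1 × N: 2 H
  1 × N (charge +1): 2 H
  Total hydrogens = 13.
Net charge +1.
Molecular formula: C10H13N2O3+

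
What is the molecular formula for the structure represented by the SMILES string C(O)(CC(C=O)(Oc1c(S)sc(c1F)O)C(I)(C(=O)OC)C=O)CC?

C14H16FIO7S2

Heavy atoms from the SMILES: 14 C, 1 F, 1 I, 7 O, 2 S.
Implicit hydrogens by atom environment:
  5 × O: no H
  4 × C (aromatic): no H
  3 × C: 1 H each → 3
  3 × C: no H
  2 × C: 3 H each → 6
  2 × C: 2 H each → 4
  2 × O: 1 H each → 2
  1 × F: no H
  1 × I: no H
  1 × S: 1 H
  1 × S (aromatic): no H
  Total hydrogens = 16.
Molecular formula: C14H16FIO7S2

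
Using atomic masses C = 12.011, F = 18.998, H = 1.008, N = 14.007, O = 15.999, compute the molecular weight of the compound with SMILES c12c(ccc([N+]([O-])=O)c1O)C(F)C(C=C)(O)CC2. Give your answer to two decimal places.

Molecular formula: C12H12FNO4.
M = 12×12.011 + 1×18.998 + 12×1.008 + 1×14.007 + 4×15.999 = 253.23 g/mol.

253.23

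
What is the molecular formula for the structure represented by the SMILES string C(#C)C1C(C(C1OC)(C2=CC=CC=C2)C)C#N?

C15H15NO

Heavy atoms from the SMILES: 15 C, 1 N, 1 O.
Implicit hydrogens by atom environment:
  5 × C (aromatic): 1 H each → 5
  4 × C: 1 H each → 4
  3 × C: no H
  2 × C: 3 H each → 6
  1 × C (aromatic): no H
  1 × N: no H
  1 × O: no H
  Total hydrogens = 15.
Molecular formula: C15H15NO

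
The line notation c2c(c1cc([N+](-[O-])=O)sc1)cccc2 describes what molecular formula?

Heavy atoms from the SMILES: 10 C, 1 N, 2 O, 1 S.
Implicit hydrogens by atom environment:
  7 × C (aromatic): 1 H each → 7
  3 × C (aromatic): no H
  1 × N (charge +1): no H
  1 × O: no H
  1 × O (charge -1): no H
  1 × S (aromatic): no H
  Total hydrogens = 7.
Molecular formula: C10H7NO2S

C10H7NO2S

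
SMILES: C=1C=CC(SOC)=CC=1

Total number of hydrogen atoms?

8

Hydrogens are implicit in SMILES; fill each atom to its normal valence:
  5 × C (aromatic): 1 H each → 5
  1 × C: 3 H
  1 × C (aromatic): no H
  1 × O: no H
  1 × S: no H
  Total hydrogens = 8.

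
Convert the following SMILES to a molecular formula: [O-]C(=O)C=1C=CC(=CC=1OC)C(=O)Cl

Heavy atoms from the SMILES: 9 C, 1 Cl, 4 O.
Implicit hydrogens by atom environment:
  3 × C (aromatic): 1 H each → 3
  3 × C (aromatic): no H
  3 × O: no H
  2 × C: no H
  1 × C: 3 H
  1 × Cl: no H
  1 × O (charge -1): no H
  Total hydrogens = 6.
Net charge -1.
Molecular formula: C9H6ClO4-

C9H6ClO4-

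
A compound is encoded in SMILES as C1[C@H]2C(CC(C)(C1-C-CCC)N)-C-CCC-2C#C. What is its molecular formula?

C17H29N

Heavy atoms from the SMILES: 17 C, 1 N.
Implicit hydrogens by atom environment:
  8 × C: 2 H each → 16
  5 × C: 1 H each → 5
  2 × C: 3 H each → 6
  2 × C: no H
  1 × N: 2 H
  Total hydrogens = 29.
Molecular formula: C17H29N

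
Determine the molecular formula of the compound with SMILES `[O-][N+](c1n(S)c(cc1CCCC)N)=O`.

C8H13N3O2S

Heavy atoms from the SMILES: 8 C, 3 N, 2 O, 1 S.
Implicit hydrogens by atom environment:
  3 × C: 2 H each → 6
  3 × C (aromatic): no H
  1 × C: 3 H
  1 × C (aromatic): 1 H
  1 × N: 2 H
  1 × N (aromatic): no H
  1 × N (charge +1): no H
  1 × O: no H
  1 × O (charge -1): no H
  1 × S: 1 H
  Total hydrogens = 13.
Molecular formula: C8H13N3O2S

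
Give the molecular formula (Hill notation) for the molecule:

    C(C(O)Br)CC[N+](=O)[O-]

Heavy atoms from the SMILES: 1 Br, 4 C, 1 N, 3 O.
Implicit hydrogens by atom environment:
  3 × C: 2 H each → 6
  1 × Br: no H
  1 × C: 1 H
  1 × N (charge +1): no H
  1 × O: 1 H
  1 × O: no H
  1 × O (charge -1): no H
  Total hydrogens = 8.
Molecular formula: C4H8BrNO3

C4H8BrNO3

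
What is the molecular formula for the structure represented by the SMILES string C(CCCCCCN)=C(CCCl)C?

Heavy atoms from the SMILES: 11 C, 1 Cl, 1 N.
Implicit hydrogens by atom environment:
  8 × C: 2 H each → 16
  1 × C: 3 H
  1 × C: 1 H
  1 × C: no H
  1 × Cl: no H
  1 × N: 2 H
  Total hydrogens = 22.
Molecular formula: C11H22ClN

C11H22ClN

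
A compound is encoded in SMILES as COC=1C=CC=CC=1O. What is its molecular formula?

C7H8O2

Heavy atoms from the SMILES: 7 C, 2 O.
Implicit hydrogens by atom environment:
  4 × C (aromatic): 1 H each → 4
  2 × C (aromatic): no H
  1 × C: 3 H
  1 × O: 1 H
  1 × O: no H
  Total hydrogens = 8.
Molecular formula: C7H8O2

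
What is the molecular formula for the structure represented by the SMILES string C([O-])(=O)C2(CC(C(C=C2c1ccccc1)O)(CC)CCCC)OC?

Heavy atoms from the SMILES: 20 C, 4 O.
Implicit hydrogens by atom environment:
  5 × C: 2 H each → 10
  5 × C (aromatic): 1 H each → 5
  4 × C: no H
  3 × C: 3 H each → 9
  2 × C: 1 H each → 2
  2 × O: no H
  1 × C (aromatic): no H
  1 × O: 1 H
  1 × O (charge -1): no H
  Total hydrogens = 27.
Net charge -1.
Molecular formula: C20H27O4-

C20H27O4-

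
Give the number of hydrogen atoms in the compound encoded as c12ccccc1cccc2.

8

Hydrogens are implicit in SMILES; fill each atom to its normal valence:
  8 × C (aromatic): 1 H each → 8
  2 × C (aromatic): no H
  Total hydrogens = 8.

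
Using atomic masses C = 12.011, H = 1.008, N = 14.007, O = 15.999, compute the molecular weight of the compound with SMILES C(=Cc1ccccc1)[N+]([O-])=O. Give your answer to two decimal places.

Molecular formula: C8H7NO2.
M = 8×12.011 + 7×1.008 + 1×14.007 + 2×15.999 = 149.15 g/mol.

149.15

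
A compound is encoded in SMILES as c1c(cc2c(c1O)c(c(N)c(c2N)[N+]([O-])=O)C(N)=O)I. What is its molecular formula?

C11H9IN4O4

Heavy atoms from the SMILES: 11 C, 1 I, 4 N, 4 O.
Implicit hydrogens by atom environment:
  8 × C (aromatic): no H
  3 × N: 2 H each → 6
  2 × C (aromatic): 1 H each → 2
  2 × O: no H
  1 × C: no H
  1 × I: no H
  1 × N (charge +1): no H
  1 × O: 1 H
  1 × O (charge -1): no H
  Total hydrogens = 9.
Molecular formula: C11H9IN4O4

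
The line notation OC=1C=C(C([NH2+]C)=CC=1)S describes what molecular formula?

C7H10NOS+

Heavy atoms from the SMILES: 7 C, 1 N, 1 O, 1 S.
Implicit hydrogens by atom environment:
  3 × C (aromatic): 1 H each → 3
  3 × C (aromatic): no H
  1 × C: 3 H
  1 × N (charge +1): 2 H
  1 × O: 1 H
  1 × S: 1 H
  Total hydrogens = 10.
Net charge +1.
Molecular formula: C7H10NOS+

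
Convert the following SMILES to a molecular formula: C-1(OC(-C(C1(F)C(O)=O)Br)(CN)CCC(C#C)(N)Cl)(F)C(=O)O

C12H14BrClF2N2O5

Heavy atoms from the SMILES: 1 Br, 12 C, 1 Cl, 2 F, 2 N, 5 O.
Implicit hydrogens by atom environment:
  7 × C: no H
  3 × C: 2 H each → 6
  3 × O: no H
  2 × C: 1 H each → 2
  2 × F: no H
  2 × N: 2 H each → 4
  2 × O: 1 H each → 2
  1 × Br: no H
  1 × Cl: no H
  Total hydrogens = 14.
Molecular formula: C12H14BrClF2N2O5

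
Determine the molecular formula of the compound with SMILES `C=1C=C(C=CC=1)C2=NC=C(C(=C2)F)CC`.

Heavy atoms from the SMILES: 13 C, 1 F, 1 N.
Implicit hydrogens by atom environment:
  7 × C (aromatic): 1 H each → 7
  4 × C (aromatic): no H
  1 × C: 3 H
  1 × C: 2 H
  1 × F: no H
  1 × N (aromatic): no H
  Total hydrogens = 12.
Molecular formula: C13H12FN

C13H12FN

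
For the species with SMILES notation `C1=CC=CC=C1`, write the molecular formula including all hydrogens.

Heavy atoms from the SMILES: 6 C.
Implicit hydrogens by atom environment:
  6 × C (aromatic): 1 H each → 6
  Total hydrogens = 6.
Molecular formula: C6H6

C6H6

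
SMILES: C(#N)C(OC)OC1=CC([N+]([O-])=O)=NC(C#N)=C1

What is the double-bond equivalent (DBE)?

9

Molecular formula from the SMILES: C9H6N4O4.
DoU = (2C + 2 + N − H − X)/2 = (2·9 + 2 + 4 − 6 − 0)/2 = 18/2 = 9.
(Structurally: 1 ring(s) + 8 π bond(s) = 9.)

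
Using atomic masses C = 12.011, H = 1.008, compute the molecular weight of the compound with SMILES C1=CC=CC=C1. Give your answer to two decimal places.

78.11

Molecular formula: C6H6.
M = 6×12.011 + 6×1.008 = 78.11 g/mol.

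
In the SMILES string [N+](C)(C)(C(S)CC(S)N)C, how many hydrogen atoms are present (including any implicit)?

Hydrogens are implicit in SMILES; fill each atom to its normal valence:
  3 × C: 3 H each → 9
  2 × C: 1 H each → 2
  2 × S: 1 H each → 2
  1 × C: 2 H
  1 × N: 2 H
  1 × N (charge +1): no H
  Total hydrogens = 17.

17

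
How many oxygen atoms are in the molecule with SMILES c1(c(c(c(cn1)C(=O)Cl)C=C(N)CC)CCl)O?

2

The symbol for oxygen appears 2 times in the SMILES.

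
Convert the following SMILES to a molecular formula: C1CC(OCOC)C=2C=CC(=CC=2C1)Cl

Heavy atoms from the SMILES: 12 C, 1 Cl, 2 O.
Implicit hydrogens by atom environment:
  4 × C: 2 H each → 8
  3 × C (aromatic): 1 H each → 3
  3 × C (aromatic): no H
  2 × O: no H
  1 × C: 3 H
  1 × C: 1 H
  1 × Cl: no H
  Total hydrogens = 15.
Molecular formula: C12H15ClO2

C12H15ClO2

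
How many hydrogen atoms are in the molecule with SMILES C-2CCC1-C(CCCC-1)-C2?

18

Hydrogens are implicit in SMILES; fill each atom to its normal valence:
  8 × C: 2 H each → 16
  2 × C: 1 H each → 2
  Total hydrogens = 18.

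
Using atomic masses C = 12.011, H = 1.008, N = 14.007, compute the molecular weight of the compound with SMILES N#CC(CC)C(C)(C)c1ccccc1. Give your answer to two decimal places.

Molecular formula: C13H17N.
M = 13×12.011 + 17×1.008 + 1×14.007 = 187.29 g/mol.

187.29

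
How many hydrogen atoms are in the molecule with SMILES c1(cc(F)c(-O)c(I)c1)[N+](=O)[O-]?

3

Hydrogens are implicit in SMILES; fill each atom to its normal valence:
  4 × C (aromatic): no H
  2 × C (aromatic): 1 H each → 2
  1 × F: no H
  1 × I: no H
  1 × N (charge +1): no H
  1 × O: 1 H
  1 × O: no H
  1 × O (charge -1): no H
  Total hydrogens = 3.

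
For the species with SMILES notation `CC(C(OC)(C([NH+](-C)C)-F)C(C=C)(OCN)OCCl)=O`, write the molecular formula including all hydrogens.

Heavy atoms from the SMILES: 12 C, 1 Cl, 1 F, 2 N, 4 O.
Implicit hydrogens by atom environment:
  4 × C: 3 H each → 12
  4 × O: no H
  3 × C: 2 H each → 6
  3 × C: no H
  2 × C: 1 H each → 2
  1 × Cl: no H
  1 × F: no H
  1 × N: 2 H
  1 × N (charge +1): 1 H
  Total hydrogens = 23.
Net charge +1.
Molecular formula: C12H23ClFN2O4+

C12H23ClFN2O4+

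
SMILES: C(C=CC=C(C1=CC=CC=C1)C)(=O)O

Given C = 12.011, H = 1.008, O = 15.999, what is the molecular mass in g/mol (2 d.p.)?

188.23

Molecular formula: C12H12O2.
M = 12×12.011 + 12×1.008 + 2×15.999 = 188.23 g/mol.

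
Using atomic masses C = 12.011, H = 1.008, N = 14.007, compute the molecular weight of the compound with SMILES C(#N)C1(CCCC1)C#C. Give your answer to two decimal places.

Molecular formula: C8H9N.
M = 8×12.011 + 9×1.008 + 1×14.007 = 119.17 g/mol.

119.17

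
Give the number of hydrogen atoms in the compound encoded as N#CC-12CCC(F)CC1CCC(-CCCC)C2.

24

Hydrogens are implicit in SMILES; fill each atom to its normal valence:
  9 × C: 2 H each → 18
  3 × C: 1 H each → 3
  2 × C: no H
  1 × C: 3 H
  1 × F: no H
  1 × N: no H
  Total hydrogens = 24.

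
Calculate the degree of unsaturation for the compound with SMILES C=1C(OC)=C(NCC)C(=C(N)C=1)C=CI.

5

Molecular formula from the SMILES: C11H15IN2O.
DoU = (2C + 2 + N − H − X)/2 = (2·11 + 2 + 2 − 15 − 1)/2 = 10/2 = 5.
(Structurally: 1 ring(s) + 4 π bond(s) = 5.)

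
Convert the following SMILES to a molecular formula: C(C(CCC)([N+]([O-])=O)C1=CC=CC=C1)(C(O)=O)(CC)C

Heavy atoms from the SMILES: 15 C, 1 N, 4 O.
Implicit hydrogens by atom environment:
  5 × C (aromatic): 1 H each → 5
  3 × C: 3 H each → 9
  3 × C: 2 H each → 6
  3 × C: no H
  2 × O: no H
  1 × C (aromatic): no H
  1 × N (charge +1): no H
  1 × O: 1 H
  1 × O (charge -1): no H
  Total hydrogens = 21.
Molecular formula: C15H21NO4

C15H21NO4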